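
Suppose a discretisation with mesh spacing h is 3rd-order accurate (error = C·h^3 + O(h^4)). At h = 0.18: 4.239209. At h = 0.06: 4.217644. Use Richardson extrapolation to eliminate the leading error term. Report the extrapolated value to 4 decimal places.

4.2168

The leading error scales as h^3; refining by a factor of 3 reduces it by 3^3 = 27.
Extrapolated value = (27·A(h/3) − A(h)) / (27 − 1)
= (27·4.217644 − 4.239209) / 26
= 109.637179 / 26 = 4.216815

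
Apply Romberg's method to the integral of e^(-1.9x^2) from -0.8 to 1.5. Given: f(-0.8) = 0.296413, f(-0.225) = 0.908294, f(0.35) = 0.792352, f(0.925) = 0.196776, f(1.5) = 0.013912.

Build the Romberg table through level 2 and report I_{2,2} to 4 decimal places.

1.2022

I_{0,0} (trapezoid, 1 panel, h=2.3000): 0.356874
I_{1,0} (trapezoid, 2 panels, h=1.1500): 1.089642
I_{2,0} (trapezoid, 4 panels, h=0.5750): 1.180236
I_{1,1} = 1.089642 + (1.089642 − 0.356874)/3 = 1.333898
I_{2,1} = 1.180236 + (1.180236 − 1.089642)/3 = 1.210434
I_{2,2} = 1.210434 + (1.210434 − 1.333898)/15 = 1.202203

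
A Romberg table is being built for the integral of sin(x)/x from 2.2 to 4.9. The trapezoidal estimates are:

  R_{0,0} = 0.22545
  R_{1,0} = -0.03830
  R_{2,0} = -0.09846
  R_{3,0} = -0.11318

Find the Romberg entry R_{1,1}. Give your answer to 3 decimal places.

R_{1,1} = (4·(-0.03830) − 0.22545) / 3 = -0.12622

-0.126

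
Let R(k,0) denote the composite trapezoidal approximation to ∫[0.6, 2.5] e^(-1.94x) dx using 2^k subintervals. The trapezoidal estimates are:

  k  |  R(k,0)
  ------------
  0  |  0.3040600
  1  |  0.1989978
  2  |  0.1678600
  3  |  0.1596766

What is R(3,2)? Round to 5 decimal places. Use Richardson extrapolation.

Richardson extrapolation on the trapezoidal column (denominator 4−1=3):
R(2,1) = (4·0.1678600 − 0.1989978) / 3 = 0.1574807
R(3,1) = (4·0.1596766 − 0.1678600) / 3 = 0.1569488
R(3,2) = 0.1569488 + (0.1569488 − 0.1574807)/15 = 0.1569133

0.15691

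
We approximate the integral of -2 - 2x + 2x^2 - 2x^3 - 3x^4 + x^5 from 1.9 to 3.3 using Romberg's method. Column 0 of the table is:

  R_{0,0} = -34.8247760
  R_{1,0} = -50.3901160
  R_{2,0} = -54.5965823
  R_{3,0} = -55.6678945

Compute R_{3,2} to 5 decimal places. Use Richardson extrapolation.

Richardson extrapolation on the trapezoidal column (denominator 4−1=3):
R_{2,1} = (4·(-54.5965823) − (-50.3901160)) / 3 = -55.9987377
R_{3,1} = -55.6678945 + (-55.6678945 − (-54.5965823))/3 = -56.0249986
R_{3,2} = (16·(-56.0249986) − (-55.9987377)) / 15 = -56.0267493
(Column j=1 coincides with Simpson's rule on the same nodes.)

-56.02675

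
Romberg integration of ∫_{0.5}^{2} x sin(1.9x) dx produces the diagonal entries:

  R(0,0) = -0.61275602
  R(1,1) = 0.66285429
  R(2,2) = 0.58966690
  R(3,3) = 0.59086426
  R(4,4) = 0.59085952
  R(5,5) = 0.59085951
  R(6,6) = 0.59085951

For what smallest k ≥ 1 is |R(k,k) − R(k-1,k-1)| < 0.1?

|R(1,1) − R(0,0)| = 1.27561031 ≥ 0.1
|R(2,2) − R(1,1)| = 0.07318739 < 0.1

k = 2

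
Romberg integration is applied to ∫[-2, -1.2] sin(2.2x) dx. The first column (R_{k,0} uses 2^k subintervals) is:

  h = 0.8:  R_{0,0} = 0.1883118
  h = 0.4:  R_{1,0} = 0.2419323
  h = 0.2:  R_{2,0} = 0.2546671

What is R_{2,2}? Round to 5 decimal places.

R_{1,1} = 0.2419323 + (0.2419323 − 0.1883118)/3 = 0.2598058
R_{2,1} = (4·0.2546671 − 0.2419323) / 3 = 0.2589120
R_{2,2} = (16·0.2589120 − 0.2598058) / 15 = 0.2588524

0.25885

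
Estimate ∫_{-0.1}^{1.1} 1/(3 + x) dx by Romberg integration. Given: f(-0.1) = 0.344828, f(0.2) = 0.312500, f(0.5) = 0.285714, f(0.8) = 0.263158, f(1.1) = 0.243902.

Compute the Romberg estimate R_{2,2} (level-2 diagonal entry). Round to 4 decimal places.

0.3463

R_{0,0} (trapezoid, 1 panel, h=1.2000): 0.353238
R_{1,0} (trapezoid, 2 panels, h=0.6000): 0.348047
R_{2,0} (trapezoid, 4 panels, h=0.3000): 0.346721
R_{1,1} = 0.348047 + (0.348047 − 0.353238)/3 = 0.346317
R_{2,1} = 0.346721 + (0.346721 − 0.348047)/3 = 0.346279
R_{2,2} = 0.346279 + (0.346279 − 0.346317)/15 = 0.346276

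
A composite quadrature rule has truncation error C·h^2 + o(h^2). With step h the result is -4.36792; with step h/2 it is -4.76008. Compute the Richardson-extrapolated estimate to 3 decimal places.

Extrapolated value = (4·A(h/2) − A(h)) / (4 − 1)
= (4·(-4.76008) − (-4.36792)) / 3
= -14.67240 / 3 = -4.89080

-4.891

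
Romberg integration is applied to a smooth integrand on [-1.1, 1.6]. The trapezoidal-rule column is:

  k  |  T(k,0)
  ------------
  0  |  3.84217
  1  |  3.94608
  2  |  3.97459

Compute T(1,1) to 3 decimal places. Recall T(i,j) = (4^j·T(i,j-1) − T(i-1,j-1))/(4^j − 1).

T(1,1) = (4·3.94608 − 3.84217) / 3 = 3.98072

3.981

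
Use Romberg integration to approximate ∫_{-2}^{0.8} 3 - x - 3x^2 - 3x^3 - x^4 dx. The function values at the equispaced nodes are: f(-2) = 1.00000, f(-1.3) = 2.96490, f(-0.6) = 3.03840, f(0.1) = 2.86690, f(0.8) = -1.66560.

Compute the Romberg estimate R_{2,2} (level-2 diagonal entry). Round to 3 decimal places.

R_{0,0} (trapezoid, 1 panel, h=2.8000): -0.93184
R_{1,0} (trapezoid, 2 panels, h=1.4000): 3.78784
R_{2,0} (trapezoid, 4 panels, h=0.7000): 5.97618
R_{1,1} = 3.78784 + (3.78784 − (-0.93184))/3 = 5.36107
R_{2,1} = 5.97618 + (5.97618 − 3.78784)/3 = 6.70563
R_{2,2} = 6.70563 + (6.70563 − 5.36107)/15 = 6.79527

6.795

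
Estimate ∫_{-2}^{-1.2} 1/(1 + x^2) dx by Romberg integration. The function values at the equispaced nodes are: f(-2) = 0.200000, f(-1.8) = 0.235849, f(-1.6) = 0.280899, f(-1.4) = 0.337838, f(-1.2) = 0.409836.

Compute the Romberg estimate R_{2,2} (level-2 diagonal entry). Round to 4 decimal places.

R_{0,0} (trapezoid, 1 panel, h=0.8000): 0.243934
R_{1,0} (trapezoid, 2 panels, h=0.4000): 0.234327
R_{2,0} (trapezoid, 4 panels, h=0.2000): 0.231901
R_{1,1} = 0.234327 + (0.234327 − 0.243934)/3 = 0.231125
R_{2,1} = 0.231901 + (0.231901 − 0.234327)/3 = 0.231092
R_{2,2} = 0.231092 + (0.231092 − 0.231125)/15 = 0.231090

0.2311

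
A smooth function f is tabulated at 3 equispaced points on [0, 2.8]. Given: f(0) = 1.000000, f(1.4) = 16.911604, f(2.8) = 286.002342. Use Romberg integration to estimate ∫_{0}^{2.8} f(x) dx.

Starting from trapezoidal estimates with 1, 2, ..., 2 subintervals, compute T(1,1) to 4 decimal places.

165.5028

T(0,0) (trapezoid, 1 panel, h=2.8000): 401.803279
T(1,0) (trapezoid, 2 panels, h=1.4000): 224.577885
T(1,1) = 224.577885 + (224.577885 − 401.803279)/3 = 165.502754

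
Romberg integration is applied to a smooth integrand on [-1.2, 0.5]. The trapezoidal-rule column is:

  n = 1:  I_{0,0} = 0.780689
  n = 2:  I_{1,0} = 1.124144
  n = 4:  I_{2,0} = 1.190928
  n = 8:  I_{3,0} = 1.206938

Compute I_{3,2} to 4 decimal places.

Richardson extrapolation on the trapezoidal column (denominator 4−1=3):
I_{2,1} = (4·1.190928 − 1.124144) / 3 = 1.213189
I_{3,1} = 1.206938 + (1.206938 − 1.190928)/3 = 1.212275
I_{3,2} = 1.212275 + (1.212275 − 1.213189)/15 = 1.212214

1.2122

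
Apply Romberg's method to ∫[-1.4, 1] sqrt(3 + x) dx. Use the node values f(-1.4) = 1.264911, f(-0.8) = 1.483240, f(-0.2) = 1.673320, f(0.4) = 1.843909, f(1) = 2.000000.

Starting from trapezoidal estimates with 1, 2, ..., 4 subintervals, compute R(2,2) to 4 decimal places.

R(0,0) (trapezoid, 1 panel, h=2.4000): 3.917893
R(1,0) (trapezoid, 2 panels, h=1.2000): 3.966931
R(2,0) (trapezoid, 4 panels, h=0.6000): 3.979755
R(1,1) = 3.966931 + (3.966931 − 3.917893)/3 = 3.983277
R(2,1) = 3.979755 + (3.979755 − 3.966931)/3 = 3.984030
R(2,2) = 3.984030 + (3.984030 − 3.983277)/15 = 3.984080

3.9841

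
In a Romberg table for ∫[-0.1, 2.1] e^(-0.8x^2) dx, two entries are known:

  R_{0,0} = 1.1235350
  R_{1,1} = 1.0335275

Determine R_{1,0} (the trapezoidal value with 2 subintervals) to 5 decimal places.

1.05603

From R_{1,1} = (4·R_{1,0} − R_{0,0})/3, solve for R_{1,0}:
4·R_{1,0} = 3·1.0335275 + 1.1235350 = 4.2241175
R_{1,0} = 1.0560294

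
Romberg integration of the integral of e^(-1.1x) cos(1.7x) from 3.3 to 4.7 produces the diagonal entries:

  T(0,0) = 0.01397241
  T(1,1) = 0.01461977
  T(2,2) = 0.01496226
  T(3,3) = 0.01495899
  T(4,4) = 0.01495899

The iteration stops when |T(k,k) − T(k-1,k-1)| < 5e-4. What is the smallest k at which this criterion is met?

k = 2

|T(1,1) − T(0,0)| = 0.00064736 ≥ 5e-4
|T(2,2) − T(1,1)| = 0.00034249 < 5e-4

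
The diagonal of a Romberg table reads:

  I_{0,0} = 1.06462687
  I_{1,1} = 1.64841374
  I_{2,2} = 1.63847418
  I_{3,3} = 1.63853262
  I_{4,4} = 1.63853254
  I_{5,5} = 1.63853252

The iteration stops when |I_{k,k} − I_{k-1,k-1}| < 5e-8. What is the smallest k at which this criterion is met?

k = 5

|I_{1,1} − I_{0,0}| = 0.58378687 ≥ 5e-8
|I_{2,2} − I_{1,1}| = 0.00993956 ≥ 5e-8
|I_{3,3} − I_{2,2}| = 0.00005844 ≥ 5e-8
|I_{4,4} − I_{3,3}| = 0.00000008 ≥ 5e-8
|I_{5,5} − I_{4,4}| = 0.00000002 < 5e-8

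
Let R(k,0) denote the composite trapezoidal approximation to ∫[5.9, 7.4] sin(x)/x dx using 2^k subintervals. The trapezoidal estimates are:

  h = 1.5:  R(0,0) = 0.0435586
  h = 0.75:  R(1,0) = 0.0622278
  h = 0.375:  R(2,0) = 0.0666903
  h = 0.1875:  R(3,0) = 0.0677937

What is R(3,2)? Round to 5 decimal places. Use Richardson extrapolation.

Richardson extrapolation on the trapezoidal column (denominator 4−1=3):
R(2,1) = (4·0.0666903 − 0.0622278) / 3 = 0.0681778
R(3,1) = (4·0.0677937 − 0.0666903) / 3 = 0.0681615
R(3,2) = 0.0681615 + (0.0681615 − 0.0681778)/15 = 0.0681604

0.06816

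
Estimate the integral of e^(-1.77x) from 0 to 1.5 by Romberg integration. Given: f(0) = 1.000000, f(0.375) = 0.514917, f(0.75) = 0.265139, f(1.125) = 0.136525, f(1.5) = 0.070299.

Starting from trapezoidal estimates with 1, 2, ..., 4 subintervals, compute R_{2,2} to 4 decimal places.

0.5253

R_{0,0} (trapezoid, 1 panel, h=1.5000): 0.802724
R_{1,0} (trapezoid, 2 panels, h=0.7500): 0.600216
R_{2,0} (trapezoid, 4 panels, h=0.3750): 0.544399
R_{1,1} = 0.600216 + (0.600216 − 0.802724)/3 = 0.532713
R_{2,1} = 0.544399 + (0.544399 − 0.600216)/3 = 0.525793
R_{2,2} = 0.525793 + (0.525793 − 0.532713)/15 = 0.525332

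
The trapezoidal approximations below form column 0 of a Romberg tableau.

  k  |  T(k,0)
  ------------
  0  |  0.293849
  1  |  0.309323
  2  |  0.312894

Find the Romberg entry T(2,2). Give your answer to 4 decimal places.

0.3141

Richardson extrapolation on the trapezoidal column (denominator 4−1=3):
T(1,1) = 0.309323 + (0.309323 − 0.293849)/3 = 0.314481
T(2,1) = (4·0.312894 − 0.309323) / 3 = 0.314084
T(2,2) = 0.314084 + (0.314084 − 0.314481)/15 = 0.314058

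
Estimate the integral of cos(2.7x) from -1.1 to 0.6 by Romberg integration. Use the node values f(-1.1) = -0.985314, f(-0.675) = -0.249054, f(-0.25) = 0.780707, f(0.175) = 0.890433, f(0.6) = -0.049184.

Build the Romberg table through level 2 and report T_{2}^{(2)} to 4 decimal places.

T_{0}^{(0)} (trapezoid, 1 panel, h=1.7000): -0.879323
T_{1}^{(0)} (trapezoid, 2 panels, h=0.8500): 0.223939
T_{2}^{(0)} (trapezoid, 4 panels, h=0.4250): 0.384556
T_{1}^{(1)} = 0.223939 + (0.223939 − (-0.879323))/3 = 0.591693
T_{2}^{(1)} = 0.384556 + (0.384556 − 0.223939)/3 = 0.438095
T_{2}^{(2)} = 0.438095 + (0.438095 − 0.591693)/15 = 0.427855

0.4279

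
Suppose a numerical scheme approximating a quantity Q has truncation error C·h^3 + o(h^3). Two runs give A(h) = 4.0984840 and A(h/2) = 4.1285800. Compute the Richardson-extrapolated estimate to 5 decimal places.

4.13288

The leading error scales as h^3; refining by a factor of 2 reduces it by 2^3 = 8.
Extrapolated value = (8·A(h/2) − A(h)) / (8 − 1)
= (8·4.1285800 − 4.0984840) / 7
= 28.9301560 / 7 = 4.1328794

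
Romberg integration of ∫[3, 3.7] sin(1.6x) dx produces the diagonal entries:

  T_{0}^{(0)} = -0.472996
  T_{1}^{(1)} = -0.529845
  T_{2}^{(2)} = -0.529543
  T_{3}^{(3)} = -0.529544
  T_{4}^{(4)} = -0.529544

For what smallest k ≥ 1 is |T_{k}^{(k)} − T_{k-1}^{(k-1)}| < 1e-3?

|T_{1}^{(1)} − T_{0}^{(0)}| = 0.056849 ≥ 1e-3
|T_{2}^{(2)} − T_{1}^{(1)}| = 0.000302 < 1e-3

k = 2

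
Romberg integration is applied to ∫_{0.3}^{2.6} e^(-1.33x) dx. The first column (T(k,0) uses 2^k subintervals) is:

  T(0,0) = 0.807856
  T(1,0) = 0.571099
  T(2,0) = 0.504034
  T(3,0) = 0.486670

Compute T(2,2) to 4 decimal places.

0.4810

Richardson extrapolation on the trapezoidal column (denominator 4−1=3):
T(1,1) = 0.571099 + (0.571099 − 0.807856)/3 = 0.492180
T(2,1) = 0.504034 + (0.504034 − 0.571099)/3 = 0.481679
T(2,2) = 0.481679 + (0.481679 − 0.492180)/15 = 0.480979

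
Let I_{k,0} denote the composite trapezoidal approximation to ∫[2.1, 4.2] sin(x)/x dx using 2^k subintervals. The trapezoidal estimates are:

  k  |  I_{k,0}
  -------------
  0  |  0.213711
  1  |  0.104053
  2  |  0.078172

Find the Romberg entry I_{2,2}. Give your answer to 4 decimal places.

I_{1,1} = (4·0.104053 − 0.213711) / 3 = 0.067500
I_{2,1} = 0.078172 + (0.078172 − 0.104053)/3 = 0.069545
I_{2,2} = (16·0.069545 − 0.067500) / 15 = 0.069681

0.0697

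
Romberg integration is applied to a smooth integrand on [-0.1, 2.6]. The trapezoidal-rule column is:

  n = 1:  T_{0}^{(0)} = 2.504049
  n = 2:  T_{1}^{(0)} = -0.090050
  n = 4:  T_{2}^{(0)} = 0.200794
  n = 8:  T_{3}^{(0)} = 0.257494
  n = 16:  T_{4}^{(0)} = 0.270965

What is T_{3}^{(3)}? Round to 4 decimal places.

Richardson extrapolation on the trapezoidal column (denominator 4−1=3):
T_{1}^{(1)} = -0.090050 + (-0.090050 − 2.504049)/3 = -0.954750
T_{2}^{(1)} = 0.200794 + (0.200794 − (-0.090050))/3 = 0.297742
T_{3}^{(1)} = 0.257494 + (0.257494 − 0.200794)/3 = 0.276394
T_{2}^{(2)} = (16·0.297742 − (-0.954750)) / 15 = 0.381241
T_{3}^{(2)} = 0.276394 + (0.276394 − 0.297742)/15 = 0.274971
T_{3}^{(3)} = (64·0.274971 − 0.381241) / 63 = 0.273284

0.2733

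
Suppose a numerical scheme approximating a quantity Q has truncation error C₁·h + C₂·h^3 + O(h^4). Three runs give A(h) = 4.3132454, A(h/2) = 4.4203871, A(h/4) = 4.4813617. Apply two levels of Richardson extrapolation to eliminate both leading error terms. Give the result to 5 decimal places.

First eliminate the h term (factor 2^1 = 2):
  B₁ = (2·4.4203871 − 4.3132454)/1 = 4.5275288
  B₂ = (2·4.4813617 − 4.4203871)/1 = 4.5423363
Then eliminate the h^3 term (factor 2^3 = 8):
  (8·4.5423363 − 4.5275288)/7 = 4.5444517

4.54445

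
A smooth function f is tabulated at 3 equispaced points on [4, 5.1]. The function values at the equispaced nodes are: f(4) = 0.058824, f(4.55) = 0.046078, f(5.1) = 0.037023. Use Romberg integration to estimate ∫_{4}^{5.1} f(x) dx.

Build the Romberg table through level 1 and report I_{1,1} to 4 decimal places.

0.0514

I_{0,0} (trapezoid, 1 panel, h=1.1000): 0.052716
I_{1,0} (trapezoid, 2 panels, h=0.5500): 0.051701
I_{1,1} = 0.051701 + (0.051701 − 0.052716)/3 = 0.051363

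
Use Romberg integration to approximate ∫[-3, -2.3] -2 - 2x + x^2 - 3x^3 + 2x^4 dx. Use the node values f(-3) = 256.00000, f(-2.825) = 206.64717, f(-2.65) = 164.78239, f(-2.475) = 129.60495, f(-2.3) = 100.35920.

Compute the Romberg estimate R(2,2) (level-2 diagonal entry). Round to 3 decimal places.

R(0,0) (trapezoid, 1 panel, h=0.7000): 124.72572
R(1,0) (trapezoid, 2 panels, h=0.3500): 120.03670
R(2,0) (trapezoid, 4 panels, h=0.1750): 118.86247
R(1,1) = 120.03670 + (120.03670 − 124.72572)/3 = 118.47369
R(2,1) = 118.86247 + (118.86247 − 120.03670)/3 = 118.47106
R(2,2) = 118.47106 + (118.47106 − 118.47369)/15 = 118.47088

118.471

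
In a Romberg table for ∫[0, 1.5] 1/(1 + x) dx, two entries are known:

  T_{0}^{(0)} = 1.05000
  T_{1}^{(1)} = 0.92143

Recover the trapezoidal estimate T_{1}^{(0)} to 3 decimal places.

From T_{1}^{(1)} = (4·T_{1}^{(0)} − T_{0}^{(0)})/3, solve for T_{1}^{(0)}:
4·T_{1}^{(0)} = 3·0.92143 + 1.05000 = 3.81429
T_{1}^{(0)} = 0.95357

0.954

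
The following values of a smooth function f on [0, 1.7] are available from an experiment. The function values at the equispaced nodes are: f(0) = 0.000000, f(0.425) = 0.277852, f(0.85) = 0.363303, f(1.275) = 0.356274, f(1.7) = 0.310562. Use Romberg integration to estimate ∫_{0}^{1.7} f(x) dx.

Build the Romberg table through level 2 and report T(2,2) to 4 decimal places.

T(0,0) (trapezoid, 1 panel, h=1.7000): 0.263978
T(1,0) (trapezoid, 2 panels, h=0.8500): 0.440796
T(2,0) (trapezoid, 4 panels, h=0.4250): 0.489902
T(1,1) = 0.440796 + (0.440796 − 0.263978)/3 = 0.499735
T(2,1) = 0.489902 + (0.489902 − 0.440796)/3 = 0.506271
T(2,2) = 0.506271 + (0.506271 − 0.499735)/15 = 0.506707

0.5067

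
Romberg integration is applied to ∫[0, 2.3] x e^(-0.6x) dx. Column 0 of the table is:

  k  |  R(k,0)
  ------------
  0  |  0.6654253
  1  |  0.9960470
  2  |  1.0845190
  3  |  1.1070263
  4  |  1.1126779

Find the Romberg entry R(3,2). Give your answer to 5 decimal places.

1.11456

Richardson extrapolation on the trapezoidal column (denominator 4−1=3):
R(2,1) = (4·1.0845190 − 0.9960470) / 3 = 1.1140097
R(3,1) = 1.1070263 + (1.1070263 − 1.0845190)/3 = 1.1145287
R(3,2) = (16·1.1145287 − 1.1140097) / 15 = 1.1145633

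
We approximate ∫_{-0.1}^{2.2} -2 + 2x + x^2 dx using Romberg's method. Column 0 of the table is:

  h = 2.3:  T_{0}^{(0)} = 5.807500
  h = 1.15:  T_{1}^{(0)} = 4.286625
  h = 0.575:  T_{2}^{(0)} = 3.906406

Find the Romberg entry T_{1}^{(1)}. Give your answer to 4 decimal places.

3.7797

Richardson extrapolation on the trapezoidal column (denominator 4−1=3):
T_{1}^{(1)} = 4.286625 + (4.286625 − 5.807500)/3 = 3.779667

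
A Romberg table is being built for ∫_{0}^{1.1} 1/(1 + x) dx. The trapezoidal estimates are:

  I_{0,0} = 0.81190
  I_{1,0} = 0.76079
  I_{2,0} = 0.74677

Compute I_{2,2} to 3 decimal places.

Richardson extrapolation on the trapezoidal column (denominator 4−1=3):
I_{1,1} = (4·0.76079 − 0.81190) / 3 = 0.74375
I_{2,1} = (4·0.74677 − 0.76079) / 3 = 0.74210
I_{2,2} = 0.74210 + (0.74210 − 0.74375)/15 = 0.74199

0.742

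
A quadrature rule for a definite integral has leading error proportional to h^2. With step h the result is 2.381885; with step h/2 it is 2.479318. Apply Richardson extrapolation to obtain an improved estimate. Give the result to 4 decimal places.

The leading error scales as h^2; refining by a factor of 2 reduces it by 2^2 = 4.
Extrapolated value = (4·A(h/2) − A(h)) / (4 − 1)
= (4·2.479318 − 2.381885) / 3
= 7.535387 / 3 = 2.511796

2.5118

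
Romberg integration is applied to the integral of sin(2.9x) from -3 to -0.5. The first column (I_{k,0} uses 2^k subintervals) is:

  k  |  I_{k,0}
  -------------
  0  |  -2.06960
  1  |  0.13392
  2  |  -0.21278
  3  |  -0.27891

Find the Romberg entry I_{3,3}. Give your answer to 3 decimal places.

-0.297

I_{1,1} = 0.13392 + (0.13392 − (-2.06960))/3 = 0.86843
I_{2,1} = (4·(-0.21278) − 0.13392) / 3 = -0.32835
I_{3,1} = -0.27891 + (-0.27891 − (-0.21278))/3 = -0.30095
I_{2,2} = (16·(-0.32835) − 0.86843) / 15 = -0.40814
I_{3,2} = -0.30095 + (-0.30095 − (-0.32835))/15 = -0.29912
I_{3,3} = -0.29912 + (-0.29912 − (-0.40814))/63 = -0.29739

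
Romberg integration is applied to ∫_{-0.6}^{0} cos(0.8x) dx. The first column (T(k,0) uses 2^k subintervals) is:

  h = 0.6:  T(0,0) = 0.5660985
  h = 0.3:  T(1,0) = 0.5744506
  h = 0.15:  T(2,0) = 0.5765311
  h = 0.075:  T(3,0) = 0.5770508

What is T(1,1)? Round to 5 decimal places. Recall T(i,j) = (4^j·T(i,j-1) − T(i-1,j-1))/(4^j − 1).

0.57723

T(1,1) = (4·0.5744506 − 0.5660985) / 3 = 0.5772346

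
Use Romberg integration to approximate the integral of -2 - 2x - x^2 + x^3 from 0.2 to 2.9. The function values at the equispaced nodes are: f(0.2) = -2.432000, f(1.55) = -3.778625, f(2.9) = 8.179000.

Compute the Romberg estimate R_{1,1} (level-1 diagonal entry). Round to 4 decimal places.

R_{0,0} (trapezoid, 1 panel, h=2.7000): 7.758450
R_{1,0} (trapezoid, 2 panels, h=1.3500): -1.221919
R_{1,1} = -1.221919 + (-1.221919 − 7.758450)/3 = -4.215375

-4.2154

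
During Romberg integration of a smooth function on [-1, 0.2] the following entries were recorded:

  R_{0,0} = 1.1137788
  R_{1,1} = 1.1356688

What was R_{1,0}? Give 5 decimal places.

From R_{1,1} = (4·R_{1,0} − R_{0,0})/3, solve for R_{1,0}:
4·R_{1,0} = 3·1.1356688 + 1.1137788 = 4.5207852
R_{1,0} = 1.1301963

1.13020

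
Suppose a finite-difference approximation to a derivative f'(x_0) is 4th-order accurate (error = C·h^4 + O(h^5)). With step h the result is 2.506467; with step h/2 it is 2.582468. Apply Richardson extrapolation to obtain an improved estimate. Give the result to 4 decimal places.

Extrapolated value = (16·A(h/2) − A(h)) / (16 − 1)
= (16·2.582468 − 2.506467) / 15
= 38.813021 / 15 = 2.587535

2.5875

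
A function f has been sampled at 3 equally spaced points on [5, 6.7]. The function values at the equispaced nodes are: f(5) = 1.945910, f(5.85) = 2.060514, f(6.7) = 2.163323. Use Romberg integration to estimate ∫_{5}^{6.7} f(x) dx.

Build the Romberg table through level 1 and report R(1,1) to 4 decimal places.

3.4995

R(0,0) (trapezoid, 1 panel, h=1.7000): 3.492848
R(1,0) (trapezoid, 2 panels, h=0.8500): 3.497861
R(1,1) = 3.497861 + (3.497861 − 3.492848)/3 = 3.499532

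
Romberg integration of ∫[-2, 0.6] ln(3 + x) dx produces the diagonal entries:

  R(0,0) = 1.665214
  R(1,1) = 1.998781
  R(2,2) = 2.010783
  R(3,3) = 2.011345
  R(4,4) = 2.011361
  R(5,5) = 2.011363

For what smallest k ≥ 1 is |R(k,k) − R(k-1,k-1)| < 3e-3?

|R(1,1) − R(0,0)| = 0.333567 ≥ 3e-3
|R(2,2) − R(1,1)| = 0.012002 ≥ 3e-3
|R(3,3) − R(2,2)| = 0.000562 < 3e-3

k = 3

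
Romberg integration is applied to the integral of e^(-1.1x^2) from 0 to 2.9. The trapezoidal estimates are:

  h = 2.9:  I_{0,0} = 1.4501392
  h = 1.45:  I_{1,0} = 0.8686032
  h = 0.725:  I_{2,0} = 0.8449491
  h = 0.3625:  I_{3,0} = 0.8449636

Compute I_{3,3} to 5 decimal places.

Richardson extrapolation on the trapezoidal column (denominator 4−1=3):
I_{1,1} = (4·0.8686032 − 1.4501392) / 3 = 0.6747579
I_{2,1} = 0.8449491 + (0.8449491 − 0.8686032)/3 = 0.8370644
I_{3,1} = 0.8449636 + (0.8449636 − 0.8449491)/3 = 0.8449684
I_{2,2} = (16·0.8370644 − 0.6747579) / 15 = 0.8478848
I_{3,2} = (16·0.8449684 − 0.8370644) / 15 = 0.8454953
I_{3,3} = (64·0.8454953 − 0.8478848) / 63 = 0.8454574

0.84546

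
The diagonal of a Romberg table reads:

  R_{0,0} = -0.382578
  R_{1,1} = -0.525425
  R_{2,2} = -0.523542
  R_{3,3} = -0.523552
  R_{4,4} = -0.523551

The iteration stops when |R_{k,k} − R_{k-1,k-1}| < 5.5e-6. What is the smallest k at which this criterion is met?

k = 4

|R_{1,1} − R_{0,0}| = 0.142847 ≥ 5.5e-6
|R_{2,2} − R_{1,1}| = 0.001883 ≥ 5.5e-6
|R_{3,3} − R_{2,2}| = 0.000010 ≥ 5.5e-6
|R_{4,4} − R_{3,3}| = 0.000001 < 5.5e-6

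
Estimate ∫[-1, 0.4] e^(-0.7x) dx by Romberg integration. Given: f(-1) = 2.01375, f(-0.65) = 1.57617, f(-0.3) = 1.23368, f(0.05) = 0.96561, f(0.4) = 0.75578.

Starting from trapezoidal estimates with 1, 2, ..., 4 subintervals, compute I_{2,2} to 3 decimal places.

1.797

I_{0,0} (trapezoid, 1 panel, h=1.4000): 1.93867
I_{1,0} (trapezoid, 2 panels, h=0.7000): 1.83291
I_{2,0} (trapezoid, 4 panels, h=0.3500): 1.80608
I_{1,1} = 1.83291 + (1.83291 − 1.93867)/3 = 1.79766
I_{2,1} = 1.80608 + (1.80608 − 1.83291)/3 = 1.79714
I_{2,2} = 1.79714 + (1.79714 − 1.79766)/15 = 1.79711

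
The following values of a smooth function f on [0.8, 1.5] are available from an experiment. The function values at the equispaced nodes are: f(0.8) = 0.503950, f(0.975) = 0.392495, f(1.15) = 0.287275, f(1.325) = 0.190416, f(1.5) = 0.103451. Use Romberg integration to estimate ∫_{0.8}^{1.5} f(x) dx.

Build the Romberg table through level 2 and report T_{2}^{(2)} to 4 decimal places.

T_{0}^{(0)} (trapezoid, 1 panel, h=0.7000): 0.212590
T_{1}^{(0)} (trapezoid, 2 panels, h=0.3500): 0.206841
T_{2}^{(0)} (trapezoid, 4 panels, h=0.1750): 0.205430
T_{1}^{(1)} = 0.206841 + (0.206841 − 0.212590)/3 = 0.204925
T_{2}^{(1)} = 0.205430 + (0.205430 − 0.206841)/3 = 0.204960
T_{2}^{(2)} = 0.204960 + (0.204960 − 0.204925)/15 = 0.204962

0.2050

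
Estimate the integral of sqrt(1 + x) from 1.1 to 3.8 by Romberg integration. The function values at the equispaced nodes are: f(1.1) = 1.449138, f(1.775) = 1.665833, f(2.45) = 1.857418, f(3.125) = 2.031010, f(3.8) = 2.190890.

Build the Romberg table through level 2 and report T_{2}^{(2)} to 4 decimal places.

4.9820

T_{0}^{(0)} (trapezoid, 1 panel, h=2.7000): 4.914038
T_{1}^{(0)} (trapezoid, 2 panels, h=1.3500): 4.964533
T_{2}^{(0)} (trapezoid, 4 panels, h=0.6750): 4.977636
T_{1}^{(1)} = 4.964533 + (4.964533 − 4.914038)/3 = 4.981365
T_{2}^{(1)} = 4.977636 + (4.977636 − 4.964533)/3 = 4.982004
T_{2}^{(2)} = 4.982004 + (4.982004 − 4.981365)/15 = 4.982047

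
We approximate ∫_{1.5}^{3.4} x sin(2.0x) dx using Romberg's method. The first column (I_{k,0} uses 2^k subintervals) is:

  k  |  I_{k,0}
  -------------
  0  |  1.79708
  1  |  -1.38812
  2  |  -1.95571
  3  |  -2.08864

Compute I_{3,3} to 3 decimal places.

-2.132

I_{1,1} = -1.38812 + (-1.38812 − 1.79708)/3 = -2.44985
I_{2,1} = -1.95571 + (-1.95571 − (-1.38812))/3 = -2.14491
I_{3,1} = (4·(-2.08864) − (-1.95571)) / 3 = -2.13295
I_{2,2} = -2.14491 + (-2.14491 − (-2.44985))/15 = -2.12458
I_{3,2} = -2.13295 + (-2.13295 − (-2.14491))/15 = -2.13215
I_{3,3} = (64·(-2.13215) − (-2.12458)) / 63 = -2.13227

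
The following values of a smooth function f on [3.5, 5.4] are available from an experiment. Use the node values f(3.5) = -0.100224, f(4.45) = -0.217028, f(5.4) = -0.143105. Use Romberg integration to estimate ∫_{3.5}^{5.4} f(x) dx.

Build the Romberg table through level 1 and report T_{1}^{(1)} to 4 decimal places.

T_{0}^{(0)} (trapezoid, 1 panel, h=1.9000): -0.231163
T_{1}^{(0)} (trapezoid, 2 panels, h=0.9500): -0.321758
T_{1}^{(1)} = -0.321758 + (-0.321758 − (-0.231163))/3 = -0.351956

-0.3520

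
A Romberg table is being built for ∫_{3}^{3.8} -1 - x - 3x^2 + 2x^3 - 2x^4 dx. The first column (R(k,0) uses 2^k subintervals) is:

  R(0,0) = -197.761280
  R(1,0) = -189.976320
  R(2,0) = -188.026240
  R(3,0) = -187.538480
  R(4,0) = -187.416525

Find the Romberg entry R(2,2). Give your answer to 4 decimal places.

Richardson extrapolation on the trapezoidal column (denominator 4−1=3):
R(1,1) = (4·(-189.976320) − (-197.761280)) / 3 = -187.381333
R(2,1) = (4·(-188.026240) − (-189.976320)) / 3 = -187.376213
R(2,2) = -187.376213 + (-187.376213 − (-187.381333))/15 = -187.375872

-187.3759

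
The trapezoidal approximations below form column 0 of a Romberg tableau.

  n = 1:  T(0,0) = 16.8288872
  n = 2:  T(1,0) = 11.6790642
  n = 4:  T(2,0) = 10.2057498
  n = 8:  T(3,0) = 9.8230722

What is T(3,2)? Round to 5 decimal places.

9.69424

Richardson extrapolation on the trapezoidal column (denominator 4−1=3):
T(2,1) = 10.2057498 + (10.2057498 − 11.6790642)/3 = 9.7146450
T(3,1) = (4·9.8230722 − 10.2057498) / 3 = 9.6955130
T(3,2) = (16·9.6955130 − 9.7146450) / 15 = 9.6942375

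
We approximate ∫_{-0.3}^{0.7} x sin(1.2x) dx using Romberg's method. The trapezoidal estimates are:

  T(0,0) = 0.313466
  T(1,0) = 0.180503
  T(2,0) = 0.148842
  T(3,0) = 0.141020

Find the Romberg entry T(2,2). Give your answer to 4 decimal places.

0.1384

Richardson extrapolation on the trapezoidal column (denominator 4−1=3):
T(1,1) = (4·0.180503 − 0.313466) / 3 = 0.136182
T(2,1) = 0.148842 + (0.148842 − 0.180503)/3 = 0.138288
T(2,2) = 0.138288 + (0.138288 − 0.136182)/15 = 0.138428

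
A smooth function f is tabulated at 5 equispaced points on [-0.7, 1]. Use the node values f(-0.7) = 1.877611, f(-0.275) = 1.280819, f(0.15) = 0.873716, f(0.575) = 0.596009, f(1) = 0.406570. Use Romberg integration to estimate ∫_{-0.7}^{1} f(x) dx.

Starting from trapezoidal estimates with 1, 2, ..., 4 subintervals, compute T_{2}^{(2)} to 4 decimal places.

1.6345

T_{0}^{(0)} (trapezoid, 1 panel, h=1.7000): 1.941554
T_{1}^{(0)} (trapezoid, 2 panels, h=0.8500): 1.713436
T_{2}^{(0)} (trapezoid, 4 panels, h=0.4250): 1.654370
T_{1}^{(1)} = 1.713436 + (1.713436 − 1.941554)/3 = 1.637397
T_{2}^{(1)} = 1.654370 + (1.654370 − 1.713436)/3 = 1.634681
T_{2}^{(2)} = 1.634681 + (1.634681 − 1.637397)/15 = 1.634500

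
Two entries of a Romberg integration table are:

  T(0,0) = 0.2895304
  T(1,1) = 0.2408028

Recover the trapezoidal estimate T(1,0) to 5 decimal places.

From T(1,1) = (4·T(1,0) − T(0,0))/3, solve for T(1,0):
4·T(1,0) = 3·0.2408028 + 0.2895304 = 1.0119388
T(1,0) = 0.2529847

0.25298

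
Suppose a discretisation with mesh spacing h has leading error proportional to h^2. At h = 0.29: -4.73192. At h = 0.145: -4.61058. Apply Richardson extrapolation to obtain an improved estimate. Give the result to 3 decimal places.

The leading error scales as h^2; refining by a factor of 2 reduces it by 2^2 = 4.
Extrapolated value = (4·A(h/2) − A(h)) / (4 − 1)
= (4·(-4.61058) − (-4.73192)) / 3
= -13.71040 / 3 = -4.57013

-4.570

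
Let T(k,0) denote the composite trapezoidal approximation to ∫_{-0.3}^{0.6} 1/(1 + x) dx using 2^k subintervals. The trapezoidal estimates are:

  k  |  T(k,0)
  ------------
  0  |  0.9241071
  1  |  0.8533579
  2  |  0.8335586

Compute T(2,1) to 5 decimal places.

0.82696

Richardson extrapolation on the trapezoidal column (denominator 4−1=3):
T(2,1) = 0.8335586 + (0.8335586 − 0.8533579)/3 = 0.8269588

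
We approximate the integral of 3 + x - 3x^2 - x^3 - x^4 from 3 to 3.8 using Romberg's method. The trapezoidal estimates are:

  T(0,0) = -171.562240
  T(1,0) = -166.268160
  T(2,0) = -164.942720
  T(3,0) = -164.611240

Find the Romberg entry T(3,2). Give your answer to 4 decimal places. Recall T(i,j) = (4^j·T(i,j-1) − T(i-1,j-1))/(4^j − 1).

-164.5007

T(2,1) = -164.942720 + (-164.942720 − (-166.268160))/3 = -164.500907
T(3,1) = (4·(-164.611240) − (-164.942720)) / 3 = -164.500747
T(3,2) = (16·(-164.500747) − (-164.500907)) / 15 = -164.500736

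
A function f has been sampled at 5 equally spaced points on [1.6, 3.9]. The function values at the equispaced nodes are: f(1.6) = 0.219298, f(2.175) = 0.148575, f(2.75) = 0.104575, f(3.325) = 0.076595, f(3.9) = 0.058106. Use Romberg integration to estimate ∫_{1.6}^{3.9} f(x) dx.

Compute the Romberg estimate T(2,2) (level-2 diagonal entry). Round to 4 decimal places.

T(0,0) (trapezoid, 1 panel, h=2.3000): 0.319015
T(1,0) (trapezoid, 2 panels, h=1.1500): 0.279769
T(2,0) (trapezoid, 4 panels, h=0.5750): 0.269357
T(1,1) = 0.279769 + (0.279769 − 0.319015)/3 = 0.266687
T(2,1) = 0.269357 + (0.269357 − 0.279769)/3 = 0.265886
T(2,2) = 0.265886 + (0.265886 − 0.266687)/15 = 0.265833

0.2658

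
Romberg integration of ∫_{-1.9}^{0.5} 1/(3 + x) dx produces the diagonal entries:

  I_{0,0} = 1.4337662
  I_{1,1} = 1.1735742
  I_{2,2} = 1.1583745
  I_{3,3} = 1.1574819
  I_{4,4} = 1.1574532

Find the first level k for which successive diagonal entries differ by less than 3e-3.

|I_{1,1} − I_{0,0}| = 0.2601920 ≥ 3e-3
|I_{2,2} − I_{1,1}| = 0.0151997 ≥ 3e-3
|I_{3,3} − I_{2,2}| = 0.0008926 < 3e-3

k = 3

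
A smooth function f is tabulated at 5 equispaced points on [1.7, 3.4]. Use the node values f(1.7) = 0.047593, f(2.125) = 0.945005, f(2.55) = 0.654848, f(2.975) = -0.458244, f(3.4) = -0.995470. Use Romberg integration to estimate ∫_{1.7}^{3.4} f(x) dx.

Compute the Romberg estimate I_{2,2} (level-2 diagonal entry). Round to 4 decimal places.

0.3173

I_{0,0} (trapezoid, 1 panel, h=1.7000): -0.805695
I_{1,0} (trapezoid, 2 panels, h=0.8500): 0.153773
I_{2,0} (trapezoid, 4 panels, h=0.4250): 0.283760
I_{1,1} = 0.153773 + (0.153773 − (-0.805695))/3 = 0.473596
I_{2,1} = 0.283760 + (0.283760 − 0.153773)/3 = 0.327089
I_{2,2} = 0.327089 + (0.327089 − 0.473596)/15 = 0.317322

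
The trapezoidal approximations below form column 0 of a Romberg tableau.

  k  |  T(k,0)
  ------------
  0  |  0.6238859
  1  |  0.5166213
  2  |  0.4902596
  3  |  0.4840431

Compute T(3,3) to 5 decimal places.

0.48201

T(1,1) = 0.5166213 + (0.5166213 − 0.6238859)/3 = 0.4808664
T(2,1) = 0.4902596 + (0.4902596 − 0.5166213)/3 = 0.4814724
T(3,1) = (4·0.4840431 − 0.4902596) / 3 = 0.4819709
T(2,2) = 0.4814724 + (0.4814724 − 0.4808664)/15 = 0.4815128
T(3,2) = 0.4819709 + (0.4819709 − 0.4814724)/15 = 0.4820041
T(3,3) = (64·0.4820041 − 0.4815128) / 63 = 0.4820119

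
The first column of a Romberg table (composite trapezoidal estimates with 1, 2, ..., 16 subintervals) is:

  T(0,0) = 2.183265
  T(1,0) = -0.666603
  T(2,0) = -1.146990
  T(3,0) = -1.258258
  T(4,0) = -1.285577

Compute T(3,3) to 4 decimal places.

-1.2947

T(1,1) = -0.666603 + (-0.666603 − 2.183265)/3 = -1.616559
T(2,1) = -1.146990 + (-1.146990 − (-0.666603))/3 = -1.307119
T(3,1) = (4·(-1.258258) − (-1.146990)) / 3 = -1.295347
T(2,2) = -1.307119 + (-1.307119 − (-1.616559))/15 = -1.286490
T(3,2) = -1.295347 + (-1.295347 − (-1.307119))/15 = -1.294562
T(3,3) = (64·(-1.294562) − (-1.286490)) / 63 = -1.294690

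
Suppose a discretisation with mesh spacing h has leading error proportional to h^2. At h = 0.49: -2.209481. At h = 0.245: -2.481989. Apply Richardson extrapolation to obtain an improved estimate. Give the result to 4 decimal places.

-2.5728

Extrapolated value = (4·A(h/2) − A(h)) / (4 − 1)
= (4·(-2.481989) − (-2.209481)) / 3
= -7.718475 / 3 = -2.572825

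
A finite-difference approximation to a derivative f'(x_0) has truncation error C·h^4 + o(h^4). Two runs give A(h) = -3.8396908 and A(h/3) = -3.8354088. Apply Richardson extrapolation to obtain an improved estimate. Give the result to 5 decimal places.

The leading error scales as h^4; refining by a factor of 3 reduces it by 3^4 = 81.
Extrapolated value = (81·A(h/3) − A(h)) / (81 − 1)
= (81·(-3.8354088) − (-3.8396908)) / 80
= -306.8284220 / 80 = -3.8353553

-3.83536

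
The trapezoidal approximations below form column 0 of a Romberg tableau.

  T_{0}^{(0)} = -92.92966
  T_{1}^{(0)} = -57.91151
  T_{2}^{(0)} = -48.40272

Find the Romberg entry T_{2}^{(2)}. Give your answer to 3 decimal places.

Richardson extrapolation on the trapezoidal column (denominator 4−1=3):
T_{1}^{(1)} = -57.91151 + (-57.91151 − (-92.92966))/3 = -46.23879
T_{2}^{(1)} = -48.40272 + (-48.40272 − (-57.91151))/3 = -45.23312
T_{2}^{(2)} = -45.23312 + (-45.23312 − (-46.23879))/15 = -45.16608
(Column j=1 coincides with Simpson's rule on the same nodes.)

-45.166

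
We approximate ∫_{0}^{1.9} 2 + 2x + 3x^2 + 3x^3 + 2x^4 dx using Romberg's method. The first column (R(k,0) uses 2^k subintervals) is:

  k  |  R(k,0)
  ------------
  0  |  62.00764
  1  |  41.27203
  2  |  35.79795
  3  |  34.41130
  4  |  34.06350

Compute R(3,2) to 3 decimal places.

33.947

Richardson extrapolation on the trapezoidal column (denominator 4−1=3):
R(2,1) = (4·35.79795 − 41.27203) / 3 = 33.97326
R(3,1) = (4·34.41130 − 35.79795) / 3 = 33.94908
R(3,2) = 33.94908 + (33.94908 − 33.97326)/15 = 33.94747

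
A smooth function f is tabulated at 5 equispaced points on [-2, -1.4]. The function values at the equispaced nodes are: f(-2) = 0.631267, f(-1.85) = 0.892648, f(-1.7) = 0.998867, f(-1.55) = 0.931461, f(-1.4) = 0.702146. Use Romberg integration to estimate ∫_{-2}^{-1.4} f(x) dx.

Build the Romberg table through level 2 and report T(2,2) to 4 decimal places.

T(0,0) (trapezoid, 1 panel, h=0.6000): 0.400024
T(1,0) (trapezoid, 2 panels, h=0.3000): 0.499672
T(2,0) (trapezoid, 4 panels, h=0.1500): 0.523452
T(1,1) = 0.499672 + (0.499672 − 0.400024)/3 = 0.532888
T(2,1) = 0.523452 + (0.523452 − 0.499672)/3 = 0.531379
T(2,2) = 0.531379 + (0.531379 − 0.532888)/15 = 0.531278

0.5313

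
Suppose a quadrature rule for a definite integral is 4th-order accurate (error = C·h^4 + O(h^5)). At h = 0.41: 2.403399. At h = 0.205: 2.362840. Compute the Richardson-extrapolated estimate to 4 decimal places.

2.3601

The leading error scales as h^4; refining by a factor of 2 reduces it by 2^4 = 16.
Extrapolated value = (16·A(h/2) − A(h)) / (16 − 1)
= (16·2.362840 − 2.403399) / 15
= 35.402041 / 15 = 2.360136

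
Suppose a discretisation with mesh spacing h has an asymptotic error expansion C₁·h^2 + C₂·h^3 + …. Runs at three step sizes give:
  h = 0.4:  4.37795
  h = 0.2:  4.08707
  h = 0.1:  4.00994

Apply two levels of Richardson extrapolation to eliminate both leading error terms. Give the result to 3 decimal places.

3.983

First eliminate the h^2 term (factor 2^2 = 4):
  B₁ = (4·4.08707 − 4.37795)/3 = 3.99011
  B₂ = (4·4.00994 − 4.08707)/3 = 3.98423
Then eliminate the h^3 term (factor 2^3 = 8):
  (8·3.98423 − 3.99011)/7 = 3.98339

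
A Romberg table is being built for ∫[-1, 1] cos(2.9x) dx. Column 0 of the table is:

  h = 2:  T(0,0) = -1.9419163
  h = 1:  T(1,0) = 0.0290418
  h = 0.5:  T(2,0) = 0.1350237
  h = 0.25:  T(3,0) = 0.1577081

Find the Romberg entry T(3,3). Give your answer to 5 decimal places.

0.16539

T(1,1) = 0.0290418 + (0.0290418 − (-1.9419163))/3 = 0.6860278
T(2,1) = 0.1350237 + (0.1350237 − 0.0290418)/3 = 0.1703510
T(3,1) = 0.1577081 + (0.1577081 − 0.1350237)/3 = 0.1652696
T(2,2) = 0.1703510 + (0.1703510 − 0.6860278)/15 = 0.1359725
T(3,2) = 0.1652696 + (0.1652696 − 0.1703510)/15 = 0.1649308
T(3,3) = 0.1649308 + (0.1649308 − 0.1359725)/63 = 0.1653905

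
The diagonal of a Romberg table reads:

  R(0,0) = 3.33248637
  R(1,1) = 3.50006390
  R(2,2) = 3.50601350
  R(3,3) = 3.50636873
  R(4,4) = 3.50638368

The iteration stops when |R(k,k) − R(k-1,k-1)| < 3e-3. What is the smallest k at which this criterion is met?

k = 3

|R(1,1) − R(0,0)| = 0.16757753 ≥ 3e-3
|R(2,2) − R(1,1)| = 0.00594960 ≥ 3e-3
|R(3,3) − R(2,2)| = 0.00035523 < 3e-3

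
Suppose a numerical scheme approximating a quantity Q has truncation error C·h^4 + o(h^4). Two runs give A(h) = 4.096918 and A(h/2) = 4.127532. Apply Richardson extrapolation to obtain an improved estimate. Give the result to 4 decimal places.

Extrapolated value = (16·A(h/2) − A(h)) / (16 − 1)
= (16·4.127532 − 4.096918) / 15
= 61.943594 / 15 = 4.129573

4.1296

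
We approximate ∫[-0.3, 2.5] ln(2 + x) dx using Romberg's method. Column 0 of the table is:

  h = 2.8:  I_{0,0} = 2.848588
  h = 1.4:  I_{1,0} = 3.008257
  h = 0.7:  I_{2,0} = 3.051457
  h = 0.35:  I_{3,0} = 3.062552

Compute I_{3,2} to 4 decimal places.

3.0663

Richardson extrapolation on the trapezoidal column (denominator 4−1=3):
I_{2,1} = (4·3.051457 − 3.008257) / 3 = 3.065857
I_{3,1} = 3.062552 + (3.062552 − 3.051457)/3 = 3.066250
I_{3,2} = 3.066250 + (3.066250 − 3.065857)/15 = 3.066276
(Column j=1 coincides with Simpson's rule on the same nodes.)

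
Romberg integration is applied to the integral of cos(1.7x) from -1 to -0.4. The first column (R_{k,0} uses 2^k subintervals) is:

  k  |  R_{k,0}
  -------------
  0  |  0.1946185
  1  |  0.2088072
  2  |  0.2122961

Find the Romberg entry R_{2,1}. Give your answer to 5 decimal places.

R_{2,1} = 0.2122961 + (0.2122961 − 0.2088072)/3 = 0.2134591
(Column j=1 coincides with Simpson's rule on the same nodes.)

0.21346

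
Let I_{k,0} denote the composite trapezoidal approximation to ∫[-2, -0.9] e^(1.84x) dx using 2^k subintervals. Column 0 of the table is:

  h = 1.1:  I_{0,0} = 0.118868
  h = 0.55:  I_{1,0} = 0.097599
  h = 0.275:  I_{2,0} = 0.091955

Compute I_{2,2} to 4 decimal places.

Richardson extrapolation on the trapezoidal column (denominator 4−1=3):
I_{1,1} = (4·0.097599 − 0.118868) / 3 = 0.090509
I_{2,1} = (4·0.091955 − 0.097599) / 3 = 0.090074
I_{2,2} = 0.090074 + (0.090074 − 0.090509)/15 = 0.090045

0.0900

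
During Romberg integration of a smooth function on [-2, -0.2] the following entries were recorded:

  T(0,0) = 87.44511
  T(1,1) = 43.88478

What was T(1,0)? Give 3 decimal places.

From T(1,1) = (4·T(1,0) − T(0,0))/3, solve for T(1,0):
4·T(1,0) = 3·43.88478 + 87.44511 = 219.09945
T(1,0) = 54.77486

54.775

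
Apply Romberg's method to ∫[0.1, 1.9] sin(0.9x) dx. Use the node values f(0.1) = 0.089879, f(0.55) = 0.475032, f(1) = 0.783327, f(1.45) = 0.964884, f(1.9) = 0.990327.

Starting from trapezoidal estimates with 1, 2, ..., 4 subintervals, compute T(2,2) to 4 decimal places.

1.2608

T(0,0) (trapezoid, 1 panel, h=1.8000): 0.972185
T(1,0) (trapezoid, 2 panels, h=0.9000): 1.191087
T(2,0) (trapezoid, 4 panels, h=0.4500): 1.243506
T(1,1) = 1.191087 + (1.191087 − 0.972185)/3 = 1.264054
T(2,1) = 1.243506 + (1.243506 − 1.191087)/3 = 1.260979
T(2,2) = 1.260979 + (1.260979 − 1.264054)/15 = 1.260774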